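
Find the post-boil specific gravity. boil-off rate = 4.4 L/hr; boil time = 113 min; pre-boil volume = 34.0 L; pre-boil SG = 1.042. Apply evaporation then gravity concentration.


V_post = V_pre − rate·(t/60);  SG_post = 1 + (SG_pre−1)·V_pre/V_post
V_post = 34.0 − 4.4·(113/60) = 25.7133
SG_post = 1 + (1.042 − 1)·34.0/25.7133

1.0555


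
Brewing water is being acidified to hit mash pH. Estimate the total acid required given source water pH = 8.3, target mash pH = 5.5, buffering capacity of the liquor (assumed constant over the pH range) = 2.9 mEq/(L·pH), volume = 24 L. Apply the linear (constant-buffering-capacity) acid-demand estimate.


acid = buffering capacity · (pH_source − pH_target) · V
acid = 2.9 · (8.3 − 5.5) · 24

194.8800 mEq


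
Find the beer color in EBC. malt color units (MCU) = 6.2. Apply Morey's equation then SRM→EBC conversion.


SRM = 1.4922·MCU^0.6859;  EBC = SRM·1.97
SRM = 1.4922·6.2^0.6859 = 5.2159
EBC = 5.2159·1.97

10.2753 EBC


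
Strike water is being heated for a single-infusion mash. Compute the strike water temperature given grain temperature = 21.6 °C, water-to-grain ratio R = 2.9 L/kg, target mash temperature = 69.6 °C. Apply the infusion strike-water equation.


T_strike = (0.41/R)·(T_mash − T_grain) + T_mash
T_strike = (0.41/2.9)·(69.6 − 21.6) + 69.6

76.3862 °C


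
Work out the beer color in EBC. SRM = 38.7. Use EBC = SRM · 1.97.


EBC = 38.7 · 1.97

76.2390 EBC


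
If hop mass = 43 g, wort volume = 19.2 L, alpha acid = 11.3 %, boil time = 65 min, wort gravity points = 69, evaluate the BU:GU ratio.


U = 1.65·0.000125^(GP/1000)·(1−e^(−0.04t))/4.15;  IBU = (α/100)·m·U·1000/V;  BU:GU = IBU/GP
U = 1.65·0.000125^(69/1000)·(1−e^(−0.04·65))/4.15 = 0.1980
IBU = (11.3/100)·43·0.1980·1000/19.2 = 50.1015
BU:GU = 50.1015/69

0.7261


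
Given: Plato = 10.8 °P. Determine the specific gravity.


SG = 259/(259 − P)
SG = 259/(259 − 10.8)

1.0435


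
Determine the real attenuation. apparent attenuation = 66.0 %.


RA = AA · 0.8192
RA = 66.0 · 0.8192

54.0672 %


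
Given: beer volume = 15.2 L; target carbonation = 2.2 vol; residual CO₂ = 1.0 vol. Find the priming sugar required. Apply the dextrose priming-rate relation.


sugar = (target − residual)·4.0·V
sugar = (2.2 − 1.0)·4.0·15.2

72.9600 g


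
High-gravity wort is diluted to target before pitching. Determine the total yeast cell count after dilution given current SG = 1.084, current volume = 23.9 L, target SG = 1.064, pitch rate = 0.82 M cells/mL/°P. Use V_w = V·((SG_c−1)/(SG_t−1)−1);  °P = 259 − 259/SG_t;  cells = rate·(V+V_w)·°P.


V_w = 23.9·((1.084−1)/(1.064−1)−1) = 7.4688
V_final = 23.9 + 7.4688 = 31.3687
°P = 259 − 259/1.064 = 15.5789
cells = 0.82·31.3687·15.5789

400.7275 billion cells


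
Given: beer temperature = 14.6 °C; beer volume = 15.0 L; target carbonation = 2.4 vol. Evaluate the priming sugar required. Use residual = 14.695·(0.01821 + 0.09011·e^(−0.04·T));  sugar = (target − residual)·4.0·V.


residual = 14.695·(0.01821 + 0.09011·e^(−0.04·14.6)) = 1.0060
sugar = (2.4 − 1.0060)·4.0·15.0

83.6379 g


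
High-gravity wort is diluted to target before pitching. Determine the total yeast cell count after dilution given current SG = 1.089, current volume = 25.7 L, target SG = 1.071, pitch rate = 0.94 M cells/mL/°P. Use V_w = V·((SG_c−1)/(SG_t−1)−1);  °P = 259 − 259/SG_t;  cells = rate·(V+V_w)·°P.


V_w = 25.7·((1.089−1)/(1.071−1)−1) = 6.5155
V_final = 25.7 + 6.5155 = 32.2155
°P = 259 − 259/1.071 = 17.1699
cells = 0.94·32.2155·17.1699

519.9496 billion cells


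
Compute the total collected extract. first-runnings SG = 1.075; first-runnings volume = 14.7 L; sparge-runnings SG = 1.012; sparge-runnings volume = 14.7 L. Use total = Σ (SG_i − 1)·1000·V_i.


first = (1.075 − 1)·1000·14.7 = 1102.5000
sparge = (1.012 − 1)·1000·14.7 = 176.4000
total = 1102.5000 + 176.4000

1278.9000 gravity·L


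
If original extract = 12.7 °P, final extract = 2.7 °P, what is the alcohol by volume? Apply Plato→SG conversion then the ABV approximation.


SG = 259/(259 − P);  ABV = (OG − FG)·131.25
OG = 259/(259 − 12.7) = 1.0516
FG = 259/(259 − 2.7) = 1.0105
ABV = (1.0516 − 1.0105)·131.25

5.3850 % ABV


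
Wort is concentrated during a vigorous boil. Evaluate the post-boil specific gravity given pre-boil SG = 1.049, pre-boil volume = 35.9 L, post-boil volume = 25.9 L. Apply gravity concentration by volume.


SG_post = 1 + (SG_pre − 1)·V_pre/V_post
pts_pre = (1.049 − 1)·1000 = 49.0000
pts_post = 49.0000·35.9/25.9 = 67.9189
SG_post = 1 + 67.9189/1000

1.0679


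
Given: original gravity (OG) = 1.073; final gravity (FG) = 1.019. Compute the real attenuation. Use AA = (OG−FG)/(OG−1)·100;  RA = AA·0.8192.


AA = (1.073 − 1.019)/(1.073 − 1)·100 = 73.9726
RA = 73.9726·0.8192

60.5984 %


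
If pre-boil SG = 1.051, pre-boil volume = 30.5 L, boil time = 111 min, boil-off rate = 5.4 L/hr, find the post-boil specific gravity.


V_post = V_pre − rate·(t/60);  SG_post = 1 + (SG_pre−1)·V_pre/V_post
V_post = 30.5 − 5.4·(111/60) = 20.5100
SG_post = 1 + (1.051 − 1)·30.5/20.5100

1.0758


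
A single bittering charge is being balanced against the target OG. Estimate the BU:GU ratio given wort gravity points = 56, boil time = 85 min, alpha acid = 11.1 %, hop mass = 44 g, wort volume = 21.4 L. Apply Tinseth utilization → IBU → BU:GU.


U = 1.65·0.000125^(GP/1000)·(1−e^(−0.04t))/4.15;  IBU = (α/100)·m·U·1000/V;  BU:GU = IBU/GP
U = 1.65·0.000125^(56/1000)·(1−e^(−0.04·85))/4.15 = 0.2323
IBU = (11.1/100)·44·0.2323·1000/21.4 = 53.0253
BU:GU = 53.0253/56

0.9469


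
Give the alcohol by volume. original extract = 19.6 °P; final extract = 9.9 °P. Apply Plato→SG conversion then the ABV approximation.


SG = 259/(259 − P);  ABV = (OG − FG)·131.25
OG = 259/(259 − 19.6) = 1.0819
FG = 259/(259 − 9.9) = 1.0397
ABV = (1.0819 − 1.0397)·131.25

5.5293 % ABV


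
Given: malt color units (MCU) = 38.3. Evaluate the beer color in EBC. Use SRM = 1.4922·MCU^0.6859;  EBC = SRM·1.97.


SRM = 1.4922·38.3^0.6859 = 18.1862
EBC = 18.1862·1.97

35.8269 EBC


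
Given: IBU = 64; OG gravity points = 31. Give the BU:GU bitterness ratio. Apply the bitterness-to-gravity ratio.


BU:GU = IBU / OG_points
BU:GU = 64 / 31

2.0645


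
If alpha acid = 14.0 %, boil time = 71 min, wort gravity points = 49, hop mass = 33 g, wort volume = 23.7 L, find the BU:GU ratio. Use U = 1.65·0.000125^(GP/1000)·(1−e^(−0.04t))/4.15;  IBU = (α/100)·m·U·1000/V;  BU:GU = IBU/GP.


U = 1.65·0.000125^(49/1000)·(1−e^(−0.04·71))/4.15 = 0.2410
IBU = (14.0/100)·33·0.2410·1000/23.7 = 46.9821
BU:GU = 46.9821/49

0.9588


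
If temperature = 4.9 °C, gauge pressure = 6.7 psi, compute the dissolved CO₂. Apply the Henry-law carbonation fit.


vols = (P + 14.695)·(0.01821 + 0.09011·e^(−0.04·T))
vols = (6.7 + 14.695)·(0.01821 + 0.09011·e^(−0.04·4.9))

1.9744 volumes


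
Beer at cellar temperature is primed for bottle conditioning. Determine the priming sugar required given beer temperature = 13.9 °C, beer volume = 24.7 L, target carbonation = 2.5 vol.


residual = 14.695·(0.01821 + 0.09011·e^(−0.04·T));  sugar = (target − residual)·4.0·V
residual = 14.695·(0.01821 + 0.09011·e^(−0.04·13.9)) = 1.0270
sugar = (2.5 − 1.0270)·4.0·24.7

145.5321 g


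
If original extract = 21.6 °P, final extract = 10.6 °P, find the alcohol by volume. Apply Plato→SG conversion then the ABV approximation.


SG = 259/(259 − P);  ABV = (OG − FG)·131.25
OG = 259/(259 − 21.6) = 1.0910
FG = 259/(259 − 10.6) = 1.0427
ABV = (1.0910 − 1.0427)·131.25

6.3410 % ABV


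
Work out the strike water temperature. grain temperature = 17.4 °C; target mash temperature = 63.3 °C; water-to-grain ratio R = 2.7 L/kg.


T_strike = (0.41/R)·(T_mash − T_grain) + T_mash
T_strike = (0.41/2.7)·(63.3 − 17.4) + 63.3

70.2700 °C


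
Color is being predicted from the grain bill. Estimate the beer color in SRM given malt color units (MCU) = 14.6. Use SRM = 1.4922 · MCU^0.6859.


SRM = 1.4922 · 14.6^0.6859

9.3855 SRM


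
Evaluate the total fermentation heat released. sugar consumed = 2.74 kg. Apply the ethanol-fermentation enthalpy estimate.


Q = m_sugar · 590 kJ/kg
Q = 2.74 · 590

1616.6000 kJ


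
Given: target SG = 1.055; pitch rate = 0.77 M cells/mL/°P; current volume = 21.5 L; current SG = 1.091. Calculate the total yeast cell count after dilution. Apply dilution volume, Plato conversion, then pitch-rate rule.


V_w = V·((SG_c−1)/(SG_t−1)−1);  °P = 259 − 259/SG_t;  cells = rate·(V+V_w)·°P
V_w = 21.5·((1.091−1)/(1.055−1)−1) = 14.0727
V_final = 21.5 + 14.0727 = 35.5727
°P = 259 − 259/1.055 = 13.5024
cells = 0.77·35.5727·13.5024

369.8434 billion cells


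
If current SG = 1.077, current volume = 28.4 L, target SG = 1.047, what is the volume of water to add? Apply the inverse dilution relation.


V_water = V·((SG_curr − 1)/(SG_target − 1) − 1)
V_water = 28.4·((1.077 − 1)/(1.047 − 1) − 1)

18.1277 L


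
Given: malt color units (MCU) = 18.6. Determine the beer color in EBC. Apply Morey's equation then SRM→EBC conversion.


SRM = 1.4922·MCU^0.6859;  EBC = SRM·1.97
SRM = 1.4922·18.6^0.6859 = 11.0812
EBC = 11.0812·1.97

21.8299 EBC


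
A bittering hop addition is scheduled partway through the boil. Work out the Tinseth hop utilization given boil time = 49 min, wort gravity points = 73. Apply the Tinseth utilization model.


U = 1.65·0.000125^(GP/1000) · (1 − e^(−0.04·t))/4.15
bigness = 1.65·0.000125^(73/1000) = 0.8562
boil_factor = (1 − e^(−0.04·49))/4.15 = 0.2070
U = 0.8562 · 0.2070

0.1772


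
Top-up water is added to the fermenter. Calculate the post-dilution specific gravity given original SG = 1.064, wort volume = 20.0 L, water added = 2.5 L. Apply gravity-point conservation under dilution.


SG_new = 1 + (SG_old − 1)·V_old/(V_old + V_water)
pts = (1.064 − 1)·1000·20.0/(20.0 + 2.5) = 56.8889
SG_new = 1 + 56.8889/1000

1.0569


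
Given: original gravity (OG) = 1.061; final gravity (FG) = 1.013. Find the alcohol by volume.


ABV = (OG − FG) · 131.25
ABV = (1.061 − 1.013) · 131.25

6.3000 % ABV


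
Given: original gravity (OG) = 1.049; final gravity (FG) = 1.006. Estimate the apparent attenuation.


AA = (OG − FG)/(OG − 1) · 100
AA = (1.049 − 1.006)/(1.049 − 1) · 100

87.7551 %


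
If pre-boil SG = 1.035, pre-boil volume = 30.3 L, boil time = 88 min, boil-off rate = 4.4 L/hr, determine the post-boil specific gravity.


V_post = V_pre − rate·(t/60);  SG_post = 1 + (SG_pre−1)·V_pre/V_post
V_post = 30.3 − 4.4·(88/60) = 23.8467
SG_post = 1 + (1.035 − 1)·30.3/23.8467

1.0445


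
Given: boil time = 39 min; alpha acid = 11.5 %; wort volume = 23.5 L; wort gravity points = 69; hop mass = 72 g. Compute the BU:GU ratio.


U = 1.65·0.000125^(GP/1000)·(1−e^(−0.04t))/4.15;  IBU = (α/100)·m·U·1000/V;  BU:GU = IBU/GP
U = 1.65·0.000125^(69/1000)·(1−e^(−0.04·39))/4.15 = 0.1689
IBU = (11.5/100)·72·0.1689·1000/23.5 = 59.5165
BU:GU = 59.5165/69

0.8626


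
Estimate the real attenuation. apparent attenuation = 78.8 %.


RA = AA · 0.8192
RA = 78.8 · 0.8192

64.5530 %


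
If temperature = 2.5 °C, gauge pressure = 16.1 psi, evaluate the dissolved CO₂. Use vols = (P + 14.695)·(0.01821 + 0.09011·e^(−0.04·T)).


vols = (16.1 + 14.695)·(0.01821 + 0.09011·e^(−0.04·2.5))

3.0716 volumes


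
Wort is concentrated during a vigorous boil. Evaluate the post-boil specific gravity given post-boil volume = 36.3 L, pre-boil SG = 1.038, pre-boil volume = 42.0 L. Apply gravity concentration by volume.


SG_post = 1 + (SG_pre − 1)·V_pre/V_post
pts_pre = (1.038 − 1)·1000 = 38.0000
pts_post = 38.0000·42.0/36.3 = 43.9669
SG_post = 1 + 43.9669/1000

1.0440


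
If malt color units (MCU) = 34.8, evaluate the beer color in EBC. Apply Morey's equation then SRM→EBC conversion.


SRM = 1.4922·MCU^0.6859;  EBC = SRM·1.97
SRM = 1.4922·34.8^0.6859 = 17.0293
EBC = 17.0293·1.97

33.5477 EBC


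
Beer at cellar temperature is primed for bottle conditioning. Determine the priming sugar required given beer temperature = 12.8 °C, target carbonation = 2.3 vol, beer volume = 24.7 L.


residual = 14.695·(0.01821 + 0.09011·e^(−0.04·T));  sugar = (target − residual)·4.0·V
residual = 14.695·(0.01821 + 0.09011·e^(−0.04·12.8)) = 1.0612
sugar = (2.3 − 1.0612)·4.0·24.7

122.3971 g


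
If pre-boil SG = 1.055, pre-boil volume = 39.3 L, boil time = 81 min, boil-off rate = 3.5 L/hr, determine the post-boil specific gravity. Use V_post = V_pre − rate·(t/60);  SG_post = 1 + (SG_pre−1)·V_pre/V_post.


V_post = 39.3 − 3.5·(81/60) = 34.5750
SG_post = 1 + (1.055 − 1)·39.3/34.5750

1.0625


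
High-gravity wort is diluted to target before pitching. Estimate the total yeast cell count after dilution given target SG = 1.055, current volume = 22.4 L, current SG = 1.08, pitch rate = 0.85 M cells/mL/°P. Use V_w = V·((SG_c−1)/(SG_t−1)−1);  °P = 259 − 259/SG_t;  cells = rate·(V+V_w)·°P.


V_w = 22.4·((1.08−1)/(1.055−1)−1) = 10.1818
V_final = 22.4 + 10.1818 = 32.5818
°P = 259 − 259/1.055 = 13.5024
cells = 0.85·32.5818·13.5024

373.9420 billion cells


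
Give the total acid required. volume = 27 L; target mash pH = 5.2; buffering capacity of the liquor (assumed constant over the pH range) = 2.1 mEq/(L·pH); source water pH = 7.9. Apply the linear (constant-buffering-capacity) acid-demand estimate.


acid = buffering capacity · (pH_source − pH_target) · V
acid = 2.1 · (7.9 − 5.2) · 27

153.0900 mEq


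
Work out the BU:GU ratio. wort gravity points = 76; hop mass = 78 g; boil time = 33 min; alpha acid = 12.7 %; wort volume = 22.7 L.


U = 1.65·0.000125^(GP/1000)·(1−e^(−0.04t))/4.15;  IBU = (α/100)·m·U·1000/V;  BU:GU = IBU/GP
U = 1.65·0.000125^(76/1000)·(1−e^(−0.04·33))/4.15 = 0.1472
IBU = (12.7/100)·78·0.1472·1000/22.7 = 64.2240
BU:GU = 64.2240/76

0.8451


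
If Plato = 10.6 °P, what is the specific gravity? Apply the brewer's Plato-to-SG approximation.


SG = 259/(259 − P)
SG = 259/(259 − 10.6)

1.0427


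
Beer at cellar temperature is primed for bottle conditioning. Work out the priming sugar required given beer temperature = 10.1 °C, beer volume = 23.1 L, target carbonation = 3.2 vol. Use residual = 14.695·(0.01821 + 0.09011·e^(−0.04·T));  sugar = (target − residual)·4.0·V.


residual = 14.695·(0.01821 + 0.09011·e^(−0.04·10.1)) = 1.1517
sugar = (3.2 − 1.1517)·4.0·23.1

189.2659 g


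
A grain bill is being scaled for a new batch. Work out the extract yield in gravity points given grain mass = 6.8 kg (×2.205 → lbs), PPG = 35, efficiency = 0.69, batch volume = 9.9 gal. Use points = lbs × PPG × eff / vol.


lbs = 6.8 × 2.205 = 14.9940
points = 14.9940 × 35 × 0.69 / 9.9

36.5763 points


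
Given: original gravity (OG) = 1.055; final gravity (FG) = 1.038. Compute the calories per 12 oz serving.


ABW = (OG−FG)·131.25·0.79/FG;  °P = 259 − 259/SG (for OG→OE and FG→AE);  RE = 0.1808·OE + 0.8192·AE;  Cal = (6.9·ABW + 4·(RE−0.1))·FG·3.55
ABW = (1.055 − 1.038)·131.25·0.79/1.038 = 1.6982
OE = 259 − 259/1.055 = 13.5024 °P
AE = 259 − 259/1.038 = 9.4817 °P
RE = 0.1808·13.5024 + 0.8192·9.4817 = 10.2086 °P
Cal = (6.9·1.6982 + 4·(10.2086−0.1))·1.038·3.55

192.1742 kcal


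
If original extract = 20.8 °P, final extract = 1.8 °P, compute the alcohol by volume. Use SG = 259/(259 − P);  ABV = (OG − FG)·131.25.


OG = 259/(259 − 20.8) = 1.0873
FG = 259/(259 − 1.8) = 1.0070
ABV = (1.0873 − 1.0070)·131.25

10.5424 % ABV


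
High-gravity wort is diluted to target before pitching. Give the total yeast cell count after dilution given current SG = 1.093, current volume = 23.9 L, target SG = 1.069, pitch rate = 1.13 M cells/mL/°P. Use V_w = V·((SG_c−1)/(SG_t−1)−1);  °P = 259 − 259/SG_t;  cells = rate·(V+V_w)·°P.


V_w = 23.9·((1.093−1)/(1.069−1)−1) = 8.3130
V_final = 23.9 + 8.3130 = 32.2130
°P = 259 − 259/1.069 = 16.7175
cells = 1.13·32.2130·16.7175

608.5291 billion cells


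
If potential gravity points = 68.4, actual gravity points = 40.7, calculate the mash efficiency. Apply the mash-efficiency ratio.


efficiency = actual / potential × 100
efficiency = 40.7 / 68.4 × 100

59.5029 %


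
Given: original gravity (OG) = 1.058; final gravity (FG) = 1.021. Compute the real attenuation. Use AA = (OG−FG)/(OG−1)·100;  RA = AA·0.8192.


AA = (1.058 − 1.021)/(1.058 − 1)·100 = 63.7931
RA = 63.7931·0.8192

52.2593 %


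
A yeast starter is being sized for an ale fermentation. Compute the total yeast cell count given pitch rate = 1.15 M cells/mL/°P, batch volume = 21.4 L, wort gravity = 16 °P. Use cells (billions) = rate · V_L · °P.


cells = 1.15 · 21.4 · 16

393.7600 billion cells


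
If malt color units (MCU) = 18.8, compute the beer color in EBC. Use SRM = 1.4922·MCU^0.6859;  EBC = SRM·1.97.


SRM = 1.4922·18.8^0.6859 = 11.1628
EBC = 11.1628·1.97

21.9907 EBC


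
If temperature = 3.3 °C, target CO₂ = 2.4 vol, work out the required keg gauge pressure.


psi = vols/(0.01821 + 0.09011·e^(−0.04·T)) − 14.695
psi = 2.4/(0.01821 + 0.09011·e^(−0.04·3.3)) − 14.695

10.0022 psi


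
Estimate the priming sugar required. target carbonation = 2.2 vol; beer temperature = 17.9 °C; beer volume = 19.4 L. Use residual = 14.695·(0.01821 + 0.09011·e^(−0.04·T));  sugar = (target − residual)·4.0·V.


residual = 14.695·(0.01821 + 0.09011·e^(−0.04·17.9)) = 0.9147
sugar = (2.2 − 0.9147)·4.0·19.4

99.7377 g


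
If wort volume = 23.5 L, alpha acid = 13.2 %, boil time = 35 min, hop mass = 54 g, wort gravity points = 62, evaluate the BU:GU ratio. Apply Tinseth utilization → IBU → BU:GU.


U = 1.65·0.000125^(GP/1000)·(1−e^(−0.04t))/4.15;  IBU = (α/100)·m·U·1000/V;  BU:GU = IBU/GP
U = 1.65·0.000125^(62/1000)·(1−e^(−0.04·35))/4.15 = 0.1716
IBU = (13.2/100)·54·0.1716·1000/23.5 = 52.0441
BU:GU = 52.0441/62

0.8394


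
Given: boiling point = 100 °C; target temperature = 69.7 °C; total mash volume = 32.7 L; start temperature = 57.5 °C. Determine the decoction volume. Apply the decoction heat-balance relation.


V_dec = V_total·(T_target − T_start)/(T_boil − T_start)
V_dec = 32.7·(69.7 − 57.5)/(100 − 57.5)

9.3868 L


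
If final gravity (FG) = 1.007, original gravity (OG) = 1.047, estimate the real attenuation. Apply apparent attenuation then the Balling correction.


AA = (OG−FG)/(OG−1)·100;  RA = AA·0.8192
AA = (1.047 − 1.007)/(1.047 − 1)·100 = 85.1064
RA = 85.1064·0.8192

69.7191 %


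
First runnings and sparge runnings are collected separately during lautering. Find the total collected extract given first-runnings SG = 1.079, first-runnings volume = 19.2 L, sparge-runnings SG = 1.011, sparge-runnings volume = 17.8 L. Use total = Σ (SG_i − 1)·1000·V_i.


first = (1.079 − 1)·1000·19.2 = 1516.8000
sparge = (1.011 − 1)·1000·17.8 = 195.8000
total = 1516.8000 + 195.8000

1712.6000 gravity·L


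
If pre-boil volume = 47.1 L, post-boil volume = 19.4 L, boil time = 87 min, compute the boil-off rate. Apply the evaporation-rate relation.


rate = (V_pre − V_post) / (t_min/60)
rate = (47.1 − 19.4) / (87/60)

19.1034 L/hr


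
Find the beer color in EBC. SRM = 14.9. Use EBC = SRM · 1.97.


EBC = 14.9 · 1.97

29.3530 EBC


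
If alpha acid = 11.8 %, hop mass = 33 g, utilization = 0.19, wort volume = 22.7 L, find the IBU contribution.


IBU = (α/100)·mass·U·1000 / V
IBU = (11.8/100)·33·0.19·1000 / 22.7

32.5930 IBU


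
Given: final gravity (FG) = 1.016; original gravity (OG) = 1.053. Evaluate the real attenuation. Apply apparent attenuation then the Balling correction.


AA = (OG−FG)/(OG−1)·100;  RA = AA·0.8192
AA = (1.053 − 1.016)/(1.053 − 1)·100 = 69.8113
RA = 69.8113·0.8192

57.1894 %


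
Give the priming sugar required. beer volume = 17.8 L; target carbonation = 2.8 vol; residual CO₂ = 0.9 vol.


sugar = (target − residual)·4.0·V
sugar = (2.8 − 0.9)·4.0·17.8

135.2800 g


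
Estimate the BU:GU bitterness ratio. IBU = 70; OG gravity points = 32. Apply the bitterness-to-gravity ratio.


BU:GU = IBU / OG_points
BU:GU = 70 / 32

2.1875


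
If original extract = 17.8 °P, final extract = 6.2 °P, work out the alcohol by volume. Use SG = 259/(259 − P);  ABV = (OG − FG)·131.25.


OG = 259/(259 − 17.8) = 1.0738
FG = 259/(259 − 6.2) = 1.0245
ABV = (1.0738 − 1.0245)·131.25

6.4670 % ABV


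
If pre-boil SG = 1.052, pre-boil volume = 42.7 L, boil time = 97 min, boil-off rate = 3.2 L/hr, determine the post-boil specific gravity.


V_post = V_pre − rate·(t/60);  SG_post = 1 + (SG_pre−1)·V_pre/V_post
V_post = 42.7 − 3.2·(97/60) = 37.5267
SG_post = 1 + (1.052 − 1)·42.7/37.5267

1.0592


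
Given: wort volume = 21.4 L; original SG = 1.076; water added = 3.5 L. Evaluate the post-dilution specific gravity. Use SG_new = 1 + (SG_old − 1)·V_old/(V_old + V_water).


pts = (1.076 − 1)·1000·21.4/(21.4 + 3.5) = 65.3173
SG_new = 1 + 65.3173/1000

1.0653


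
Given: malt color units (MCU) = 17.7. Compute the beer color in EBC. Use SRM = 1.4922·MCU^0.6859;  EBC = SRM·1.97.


SRM = 1.4922·17.7^0.6859 = 10.7106
EBC = 10.7106·1.97

21.0998 EBC


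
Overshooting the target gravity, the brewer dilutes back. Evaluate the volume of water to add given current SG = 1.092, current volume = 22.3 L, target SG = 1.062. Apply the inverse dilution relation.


V_water = V·((SG_curr − 1)/(SG_target − 1) − 1)
V_water = 22.3·((1.092 − 1)/(1.062 − 1) − 1)

10.7903 L


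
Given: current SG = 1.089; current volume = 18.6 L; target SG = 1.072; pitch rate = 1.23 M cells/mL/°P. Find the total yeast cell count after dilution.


V_w = V·((SG_c−1)/(SG_t−1)−1);  °P = 259 − 259/SG_t;  cells = rate·(V+V_w)·°P
V_w = 18.6·((1.089−1)/(1.072−1)−1) = 4.3917
V_final = 18.6 + 4.3917 = 22.9917
°P = 259 − 259/1.072 = 17.3955
cells = 1.23·22.9917·17.3955

491.9410 billion cells


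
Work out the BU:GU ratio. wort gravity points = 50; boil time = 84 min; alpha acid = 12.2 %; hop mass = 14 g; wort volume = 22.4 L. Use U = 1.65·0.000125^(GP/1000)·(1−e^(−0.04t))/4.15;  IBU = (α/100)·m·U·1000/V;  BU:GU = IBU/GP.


U = 1.65·0.000125^(50/1000)·(1−e^(−0.04·84))/4.15 = 0.2449
IBU = (12.2/100)·14·0.2449·1000/22.4 = 18.6710
BU:GU = 18.6710/50

0.3734


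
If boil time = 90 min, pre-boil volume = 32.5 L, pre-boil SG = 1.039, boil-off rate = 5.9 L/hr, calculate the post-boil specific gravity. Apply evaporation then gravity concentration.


V_post = V_pre − rate·(t/60);  SG_post = 1 + (SG_pre−1)·V_pre/V_post
V_post = 32.5 − 5.9·(90/60) = 23.6500
SG_post = 1 + (1.039 − 1)·32.5/23.6500

1.0536


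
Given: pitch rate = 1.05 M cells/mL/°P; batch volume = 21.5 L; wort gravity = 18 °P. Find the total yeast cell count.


cells (billions) = rate · V_L · °P
cells = 1.05 · 21.5 · 18

406.3500 billion cells


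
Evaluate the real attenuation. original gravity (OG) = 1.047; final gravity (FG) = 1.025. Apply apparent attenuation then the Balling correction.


AA = (OG−FG)/(OG−1)·100;  RA = AA·0.8192
AA = (1.047 − 1.025)/(1.047 − 1)·100 = 46.8085
RA = 46.8085·0.8192

38.3455 %


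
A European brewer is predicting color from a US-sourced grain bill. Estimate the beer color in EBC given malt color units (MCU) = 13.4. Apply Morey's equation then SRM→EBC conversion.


SRM = 1.4922·MCU^0.6859;  EBC = SRM·1.97
SRM = 1.4922·13.4^0.6859 = 8.8493
EBC = 8.8493·1.97

17.4331 EBC


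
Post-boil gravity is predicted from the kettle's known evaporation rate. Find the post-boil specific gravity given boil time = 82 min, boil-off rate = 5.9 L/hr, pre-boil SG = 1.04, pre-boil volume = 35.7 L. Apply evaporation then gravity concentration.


V_post = V_pre − rate·(t/60);  SG_post = 1 + (SG_pre−1)·V_pre/V_post
V_post = 35.7 − 5.9·(82/60) = 27.6367
SG_post = 1 + (1.04 − 1)·35.7/27.6367

1.0517


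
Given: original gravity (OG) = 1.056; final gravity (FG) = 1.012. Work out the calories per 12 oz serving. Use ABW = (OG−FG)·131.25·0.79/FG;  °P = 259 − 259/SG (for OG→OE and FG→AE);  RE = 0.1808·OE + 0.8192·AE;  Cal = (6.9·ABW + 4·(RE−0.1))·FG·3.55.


ABW = (1.056 − 1.012)·131.25·0.79/1.012 = 4.5082
OE = 259 − 259/1.056 = 13.7348 °P
AE = 259 − 259/1.012 = 3.0711 °P
RE = 0.1808·13.7348 + 0.8192·3.0711 = 4.9991 °P
Cal = (6.9·4.5082 + 4·(4.9991−0.1))·1.012·3.55

182.1550 kcal


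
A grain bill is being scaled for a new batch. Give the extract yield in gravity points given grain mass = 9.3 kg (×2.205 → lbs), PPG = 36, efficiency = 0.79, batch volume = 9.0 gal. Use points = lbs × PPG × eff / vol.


lbs = 9.3 × 2.205 = 20.5065
points = 20.5065 × 36 × 0.79 / 9.0

64.8005 points


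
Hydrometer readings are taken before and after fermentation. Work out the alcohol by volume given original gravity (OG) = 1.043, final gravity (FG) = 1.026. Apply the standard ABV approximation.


ABV = (OG − FG) · 131.25
ABV = (1.043 − 1.026) · 131.25

2.2312 % ABV


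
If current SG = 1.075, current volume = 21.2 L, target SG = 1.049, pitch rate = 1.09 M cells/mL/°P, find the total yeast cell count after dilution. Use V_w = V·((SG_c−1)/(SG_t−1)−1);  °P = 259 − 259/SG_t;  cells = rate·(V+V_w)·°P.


V_w = 21.2·((1.075−1)/(1.049−1)−1) = 11.2490
V_final = 21.2 + 11.2490 = 32.4490
°P = 259 − 259/1.049 = 12.0982
cells = 1.09·32.4490·12.0982

427.9055 billion cells


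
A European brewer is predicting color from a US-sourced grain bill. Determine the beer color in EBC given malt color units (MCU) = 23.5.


SRM = 1.4922·MCU^0.6859;  EBC = SRM·1.97
SRM = 1.4922·23.5^0.6859 = 13.0090
EBC = 13.0090·1.97

25.6276 EBC


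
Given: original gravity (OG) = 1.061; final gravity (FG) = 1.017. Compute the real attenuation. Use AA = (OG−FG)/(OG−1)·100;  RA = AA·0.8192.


AA = (1.061 − 1.017)/(1.061 − 1)·100 = 72.1311
RA = 72.1311·0.8192

59.0898 %


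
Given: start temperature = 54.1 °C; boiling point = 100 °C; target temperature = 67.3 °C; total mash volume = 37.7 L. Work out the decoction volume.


V_dec = V_total·(T_target − T_start)/(T_boil − T_start)
V_dec = 37.7·(67.3 − 54.1)/(100 − 54.1)

10.8418 L


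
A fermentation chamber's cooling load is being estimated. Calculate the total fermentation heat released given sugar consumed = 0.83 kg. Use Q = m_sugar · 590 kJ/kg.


Q = 0.83 · 590

489.7000 kJ


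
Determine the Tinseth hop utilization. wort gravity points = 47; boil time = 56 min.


U = 1.65·0.000125^(GP/1000) · (1 − e^(−0.04·t))/4.15
bigness = 1.65·0.000125^(47/1000) = 1.0815
boil_factor = (1 − e^(−0.04·56))/4.15 = 0.2153
U = 1.0815 · 0.2153

0.2329


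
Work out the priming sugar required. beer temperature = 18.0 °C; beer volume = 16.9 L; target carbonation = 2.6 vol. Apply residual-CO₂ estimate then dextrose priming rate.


residual = 14.695·(0.01821 + 0.09011·e^(−0.04·T));  sugar = (target − residual)·4.0·V
residual = 14.695·(0.01821 + 0.09011·e^(−0.04·18.0)) = 0.9121
sugar = (2.6 − 0.9121)·4.0·16.9

114.0995 g


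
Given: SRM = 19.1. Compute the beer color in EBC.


EBC = SRM · 1.97
EBC = 19.1 · 1.97

37.6270 EBC


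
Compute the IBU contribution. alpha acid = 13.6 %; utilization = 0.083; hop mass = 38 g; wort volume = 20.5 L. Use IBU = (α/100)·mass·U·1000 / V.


IBU = (13.6/100)·38·0.083·1000 / 20.5

20.9241 IBU


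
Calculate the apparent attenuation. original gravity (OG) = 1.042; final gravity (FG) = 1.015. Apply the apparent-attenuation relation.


AA = (OG − FG)/(OG − 1) · 100
AA = (1.042 − 1.015)/(1.042 − 1) · 100

64.2857 %


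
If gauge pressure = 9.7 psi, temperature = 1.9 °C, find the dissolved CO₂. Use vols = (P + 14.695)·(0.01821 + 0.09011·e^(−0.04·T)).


vols = (9.7 + 14.695)·(0.01821 + 0.09011·e^(−0.04·1.9))

2.4816 volumes


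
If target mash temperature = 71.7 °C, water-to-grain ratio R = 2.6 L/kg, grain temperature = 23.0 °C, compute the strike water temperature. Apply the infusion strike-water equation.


T_strike = (0.41/R)·(T_mash − T_grain) + T_mash
T_strike = (0.41/2.6)·(71.7 − 23.0) + 71.7

79.3796 °C


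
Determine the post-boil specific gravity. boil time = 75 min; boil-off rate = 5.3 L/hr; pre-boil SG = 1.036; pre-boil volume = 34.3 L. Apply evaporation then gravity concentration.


V_post = V_pre − rate·(t/60);  SG_post = 1 + (SG_pre−1)·V_pre/V_post
V_post = 34.3 − 5.3·(75/60) = 27.6750
SG_post = 1 + (1.036 − 1)·34.3/27.6750

1.0446


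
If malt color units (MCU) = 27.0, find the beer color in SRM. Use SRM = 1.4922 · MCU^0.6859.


SRM = 1.4922 · 27.0^0.6859

14.3087 SRM


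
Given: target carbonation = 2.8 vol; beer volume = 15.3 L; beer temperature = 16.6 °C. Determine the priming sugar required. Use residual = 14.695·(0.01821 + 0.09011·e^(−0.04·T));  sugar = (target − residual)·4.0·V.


residual = 14.695·(0.01821 + 0.09011·e^(−0.04·16.6)) = 0.9493
sugar = (2.8 − 0.9493)·4.0·15.3

113.2652 g


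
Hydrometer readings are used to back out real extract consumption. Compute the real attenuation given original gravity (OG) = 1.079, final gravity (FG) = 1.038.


AA = (OG−FG)/(OG−1)·100;  RA = AA·0.8192
AA = (1.079 − 1.038)/(1.079 − 1)·100 = 51.8987
RA = 51.8987·0.8192

42.5154 %


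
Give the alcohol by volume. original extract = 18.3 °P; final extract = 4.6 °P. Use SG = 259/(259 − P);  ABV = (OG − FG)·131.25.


OG = 259/(259 − 18.3) = 1.0760
FG = 259/(259 − 4.6) = 1.0181
ABV = (1.0760 − 1.0181)·131.25

7.6055 % ABV


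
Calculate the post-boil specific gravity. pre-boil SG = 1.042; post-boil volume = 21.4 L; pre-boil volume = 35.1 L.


SG_post = 1 + (SG_pre − 1)·V_pre/V_post
pts_pre = (1.042 − 1)·1000 = 42.0000
pts_post = 42.0000·35.1/21.4 = 68.8879
SG_post = 1 + 68.8879/1000

1.0689


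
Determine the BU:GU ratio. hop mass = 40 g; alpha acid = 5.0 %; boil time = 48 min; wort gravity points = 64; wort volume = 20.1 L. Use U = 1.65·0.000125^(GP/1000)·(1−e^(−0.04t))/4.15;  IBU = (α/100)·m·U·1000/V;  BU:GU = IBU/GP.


U = 1.65·0.000125^(64/1000)·(1−e^(−0.04·48))/4.15 = 0.1909
IBU = (5.0/100)·40·0.1909·1000/20.1 = 18.9942
BU:GU = 18.9942/64

0.2968


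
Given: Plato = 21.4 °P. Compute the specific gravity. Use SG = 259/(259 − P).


SG = 259/(259 − 21.4)

1.0901


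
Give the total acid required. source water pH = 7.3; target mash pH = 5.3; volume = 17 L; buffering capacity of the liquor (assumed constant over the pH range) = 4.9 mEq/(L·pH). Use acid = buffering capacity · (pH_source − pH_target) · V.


acid = 4.9 · (7.3 − 5.3) · 17

166.6000 mEq


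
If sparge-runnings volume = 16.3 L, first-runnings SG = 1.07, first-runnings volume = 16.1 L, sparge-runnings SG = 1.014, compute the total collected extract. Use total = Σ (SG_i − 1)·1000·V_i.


first = (1.07 − 1)·1000·16.1 = 1127.0000
sparge = (1.014 − 1)·1000·16.3 = 228.2000
total = 1127.0000 + 228.2000

1355.2000 gravity·L


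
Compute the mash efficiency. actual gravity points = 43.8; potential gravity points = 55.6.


efficiency = actual / potential × 100
efficiency = 43.8 / 55.6 × 100

78.7770 %


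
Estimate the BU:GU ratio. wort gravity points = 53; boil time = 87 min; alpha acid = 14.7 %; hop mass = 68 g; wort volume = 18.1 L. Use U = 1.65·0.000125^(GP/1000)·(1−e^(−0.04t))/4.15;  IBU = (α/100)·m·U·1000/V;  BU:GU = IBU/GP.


U = 1.65·0.000125^(53/1000)·(1−e^(−0.04·87))/4.15 = 0.2393
IBU = (14.7/100)·68·0.2393·1000/18.1 = 132.1691
BU:GU = 132.1691/53

2.4938


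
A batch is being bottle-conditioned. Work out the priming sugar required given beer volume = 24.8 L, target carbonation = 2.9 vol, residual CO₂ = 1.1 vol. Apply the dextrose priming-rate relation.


sugar = (target − residual)·4.0·V
sugar = (2.9 − 1.1)·4.0·24.8

178.5600 g


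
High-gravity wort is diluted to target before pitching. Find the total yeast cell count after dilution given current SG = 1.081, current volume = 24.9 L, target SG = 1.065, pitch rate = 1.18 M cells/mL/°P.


V_w = V·((SG_c−1)/(SG_t−1)−1);  °P = 259 − 259/SG_t;  cells = rate·(V+V_w)·°P
V_w = 24.9·((1.081−1)/(1.065−1)−1) = 6.1292
V_final = 24.9 + 6.1292 = 31.0292
°P = 259 − 259/1.065 = 15.8075
cells = 1.18·31.0292·15.8075

578.7840 billion cells


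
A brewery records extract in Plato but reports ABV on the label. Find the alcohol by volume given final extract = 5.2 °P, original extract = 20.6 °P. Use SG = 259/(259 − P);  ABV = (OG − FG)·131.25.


OG = 259/(259 − 20.6) = 1.0864
FG = 259/(259 − 5.2) = 1.0205
ABV = (1.0864 − 1.0205)·131.25

8.6521 % ABV


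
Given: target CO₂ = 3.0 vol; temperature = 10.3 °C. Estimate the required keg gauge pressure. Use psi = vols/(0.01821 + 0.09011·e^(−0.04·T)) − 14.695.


psi = 3.0/(0.01821 + 0.09011·e^(−0.04·10.3)) − 14.695

23.8198 psi


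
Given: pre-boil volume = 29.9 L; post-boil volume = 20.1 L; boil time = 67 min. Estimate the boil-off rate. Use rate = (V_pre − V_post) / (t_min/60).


rate = (29.9 − 20.1) / (67/60)

8.7761 L/hr


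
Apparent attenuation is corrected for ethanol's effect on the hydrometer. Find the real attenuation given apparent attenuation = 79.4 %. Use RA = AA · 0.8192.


RA = 79.4 · 0.8192

65.0445 %


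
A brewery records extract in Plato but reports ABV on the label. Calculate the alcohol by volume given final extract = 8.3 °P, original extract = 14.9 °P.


SG = 259/(259 − P);  ABV = (OG − FG)·131.25
OG = 259/(259 − 14.9) = 1.0610
FG = 259/(259 − 8.3) = 1.0331
ABV = (1.0610 − 1.0331)·131.25

3.6662 % ABV


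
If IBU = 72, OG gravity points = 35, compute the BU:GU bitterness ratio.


BU:GU = IBU / OG_points
BU:GU = 72 / 35

2.0571


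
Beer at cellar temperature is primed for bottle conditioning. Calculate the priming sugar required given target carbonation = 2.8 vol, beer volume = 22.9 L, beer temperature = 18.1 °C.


residual = 14.695·(0.01821 + 0.09011·e^(−0.04·T));  sugar = (target − residual)·4.0·V
residual = 14.695·(0.01821 + 0.09011·e^(−0.04·18.1)) = 0.9096
sugar = (2.8 − 0.9096)·4.0·22.9

173.1639 g


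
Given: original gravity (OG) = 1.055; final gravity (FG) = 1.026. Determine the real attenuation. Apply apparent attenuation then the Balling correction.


AA = (OG−FG)/(OG−1)·100;  RA = AA·0.8192
AA = (1.055 − 1.026)/(1.055 − 1)·100 = 52.7273
RA = 52.7273·0.8192

43.1942 %


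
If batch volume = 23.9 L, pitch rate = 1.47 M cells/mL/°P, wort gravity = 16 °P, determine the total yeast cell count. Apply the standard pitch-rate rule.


cells (billions) = rate · V_L · °P
cells = 1.47 · 23.9 · 16

562.1280 billion cells


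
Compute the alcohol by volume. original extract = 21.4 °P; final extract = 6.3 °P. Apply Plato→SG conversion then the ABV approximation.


SG = 259/(259 − P);  ABV = (OG − FG)·131.25
OG = 259/(259 − 21.4) = 1.0901
FG = 259/(259 − 6.3) = 1.0249
ABV = (1.0901 − 1.0249)·131.25

8.5492 % ABV


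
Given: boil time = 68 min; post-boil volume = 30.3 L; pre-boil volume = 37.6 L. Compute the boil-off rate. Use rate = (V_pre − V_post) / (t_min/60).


rate = (37.6 − 30.3) / (68/60)

6.4412 L/hr


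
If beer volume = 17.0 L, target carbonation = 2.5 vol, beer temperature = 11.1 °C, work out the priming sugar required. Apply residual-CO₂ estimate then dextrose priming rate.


residual = 14.695·(0.01821 + 0.09011·e^(−0.04·T));  sugar = (target − residual)·4.0·V
residual = 14.695·(0.01821 + 0.09011·e^(−0.04·11.1)) = 1.1170
sugar = (2.5 − 1.1170)·4.0·17.0

94.0438 g


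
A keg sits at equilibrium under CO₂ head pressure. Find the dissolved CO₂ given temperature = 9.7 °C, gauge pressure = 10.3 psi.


vols = (P + 14.695)·(0.01821 + 0.09011·e^(−0.04·T))
vols = (10.3 + 14.695)·(0.01821 + 0.09011·e^(−0.04·9.7))

1.9831 volumes


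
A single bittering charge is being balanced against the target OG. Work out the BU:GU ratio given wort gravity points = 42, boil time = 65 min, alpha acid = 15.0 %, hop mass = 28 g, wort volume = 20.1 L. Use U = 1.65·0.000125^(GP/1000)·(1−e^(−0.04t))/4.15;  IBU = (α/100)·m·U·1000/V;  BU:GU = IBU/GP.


U = 1.65·0.000125^(42/1000)·(1−e^(−0.04·65))/4.15 = 0.2523
IBU = (15.0/100)·28·0.2523·1000/20.1 = 52.7281
BU:GU = 52.7281/42

1.2554


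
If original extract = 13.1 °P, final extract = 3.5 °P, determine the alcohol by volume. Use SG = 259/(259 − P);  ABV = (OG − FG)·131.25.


OG = 259/(259 − 13.1) = 1.0533
FG = 259/(259 − 3.5) = 1.0137
ABV = (1.0533 − 1.0137)·131.25

5.1942 % ABV


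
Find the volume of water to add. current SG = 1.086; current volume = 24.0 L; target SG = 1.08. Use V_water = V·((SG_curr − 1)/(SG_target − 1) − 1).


V_water = 24.0·((1.086 − 1)/(1.08 − 1) − 1)

1.8000 L


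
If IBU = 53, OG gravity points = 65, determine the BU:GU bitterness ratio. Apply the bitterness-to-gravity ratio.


BU:GU = IBU / OG_points
BU:GU = 53 / 65

0.8154


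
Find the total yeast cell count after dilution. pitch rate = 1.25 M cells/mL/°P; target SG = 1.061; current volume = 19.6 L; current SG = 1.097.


V_w = V·((SG_c−1)/(SG_t−1)−1);  °P = 259 − 259/SG_t;  cells = rate·(V+V_w)·°P
V_w = 19.6·((1.097−1)/(1.061−1)−1) = 11.5672
V_final = 19.6 + 11.5672 = 31.1672
°P = 259 − 259/1.061 = 14.8907
cells = 1.25·31.1672·14.8907

580.1258 billion cells


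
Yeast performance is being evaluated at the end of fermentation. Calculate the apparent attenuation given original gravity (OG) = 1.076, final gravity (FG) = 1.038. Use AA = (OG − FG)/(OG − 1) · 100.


AA = (1.076 − 1.038)/(1.076 − 1) · 100

50.0000 %


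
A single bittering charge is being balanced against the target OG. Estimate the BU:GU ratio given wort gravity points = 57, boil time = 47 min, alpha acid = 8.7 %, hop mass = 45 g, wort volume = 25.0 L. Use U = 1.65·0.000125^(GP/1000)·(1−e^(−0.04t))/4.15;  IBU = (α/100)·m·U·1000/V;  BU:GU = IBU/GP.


U = 1.65·0.000125^(57/1000)·(1−e^(−0.04·47))/4.15 = 0.2019
IBU = (8.7/100)·45·0.2019·1000/25.0 = 31.6115
BU:GU = 31.6115/57

0.5546


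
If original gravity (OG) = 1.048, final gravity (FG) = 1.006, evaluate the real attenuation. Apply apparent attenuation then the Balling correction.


AA = (OG−FG)/(OG−1)·100;  RA = AA·0.8192
AA = (1.048 − 1.006)/(1.048 − 1)·100 = 87.5000
RA = 87.5000·0.8192

71.6800 %


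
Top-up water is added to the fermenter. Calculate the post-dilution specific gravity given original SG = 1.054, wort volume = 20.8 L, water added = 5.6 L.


SG_new = 1 + (SG_old − 1)·V_old/(V_old + V_water)
pts = (1.054 − 1)·1000·20.8/(20.8 + 5.6) = 42.5455
SG_new = 1 + 42.5455/1000

1.0425


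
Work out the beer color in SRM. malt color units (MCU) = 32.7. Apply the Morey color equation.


SRM = 1.4922 · MCU^0.6859
SRM = 1.4922 · 32.7^0.6859

16.3176 SRM


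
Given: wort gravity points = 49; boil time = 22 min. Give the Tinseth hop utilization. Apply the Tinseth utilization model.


U = 1.65·0.000125^(GP/1000) · (1 − e^(−0.04·t))/4.15
bigness = 1.65·0.000125^(49/1000) = 1.0623
boil_factor = (1 − e^(−0.04·22))/4.15 = 0.1410
U = 1.0623 · 0.1410

0.1498
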